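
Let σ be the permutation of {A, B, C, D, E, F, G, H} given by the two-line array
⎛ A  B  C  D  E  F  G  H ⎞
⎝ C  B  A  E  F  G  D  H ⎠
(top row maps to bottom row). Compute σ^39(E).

Tracing E → F → … returns to E after 4 steps, so E lies in a 4-cycle (D, E, F, G).
Powers repeat with period 4 on this cycle, and 39 mod 4 = 3, so σ^39(E) = σ^3(E).
Stepping 3 places around the cycle: E → F → G → D.

D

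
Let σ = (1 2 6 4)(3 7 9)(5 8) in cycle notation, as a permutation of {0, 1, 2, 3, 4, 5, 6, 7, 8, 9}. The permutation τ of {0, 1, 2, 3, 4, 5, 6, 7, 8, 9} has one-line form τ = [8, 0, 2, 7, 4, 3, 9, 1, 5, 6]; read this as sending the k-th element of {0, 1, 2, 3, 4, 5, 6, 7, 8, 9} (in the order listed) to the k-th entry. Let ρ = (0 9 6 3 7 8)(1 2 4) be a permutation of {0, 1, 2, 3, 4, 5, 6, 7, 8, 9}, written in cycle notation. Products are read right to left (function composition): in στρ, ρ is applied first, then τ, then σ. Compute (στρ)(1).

Chase 1: ρ(1) = 2; τ(2) = 2; σ(2) = 6. Hence (στρ)(1) = 6.

6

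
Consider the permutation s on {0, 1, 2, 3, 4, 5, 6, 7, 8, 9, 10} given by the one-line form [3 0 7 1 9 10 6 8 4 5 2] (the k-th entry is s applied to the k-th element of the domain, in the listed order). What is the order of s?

The disjoint-cycle form of s has cycle lengths 7, 3, 1.
Since disjoint cycles commute, ord(s) = lcm(7, 3) = 21.

21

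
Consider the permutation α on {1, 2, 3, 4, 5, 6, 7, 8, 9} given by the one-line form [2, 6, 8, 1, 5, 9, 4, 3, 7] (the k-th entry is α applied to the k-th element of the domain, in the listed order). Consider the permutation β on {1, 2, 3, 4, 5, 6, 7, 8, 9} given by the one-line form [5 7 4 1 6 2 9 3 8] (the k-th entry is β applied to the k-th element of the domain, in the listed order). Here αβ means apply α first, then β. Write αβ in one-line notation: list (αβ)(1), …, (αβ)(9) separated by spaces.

7 2 3 5 6 8 1 4 9

For each element, apply α then β: 1 → 2 → 7; 2 → 6 → 2; 3 → 8 → 3; 4 → 1 → 5; 5 → 5 → 6; 6 → 9 → 8; 7 → 4 → 1; 8 → 3 → 4; 9 → 7 → 9.
So αβ in one-line form is 7 2 3 5 6 8 1 4 9.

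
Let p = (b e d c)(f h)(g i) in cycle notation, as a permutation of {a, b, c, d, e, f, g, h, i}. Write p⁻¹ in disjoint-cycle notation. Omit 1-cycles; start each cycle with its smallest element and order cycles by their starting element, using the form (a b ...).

Inverting a permutation written in cycle notation just reverses the order within every cycle.
After reversing and putting each cycle's least element first, p⁻¹ = (b c d e)(f h)(g i).

(b c d e)(f h)(g i)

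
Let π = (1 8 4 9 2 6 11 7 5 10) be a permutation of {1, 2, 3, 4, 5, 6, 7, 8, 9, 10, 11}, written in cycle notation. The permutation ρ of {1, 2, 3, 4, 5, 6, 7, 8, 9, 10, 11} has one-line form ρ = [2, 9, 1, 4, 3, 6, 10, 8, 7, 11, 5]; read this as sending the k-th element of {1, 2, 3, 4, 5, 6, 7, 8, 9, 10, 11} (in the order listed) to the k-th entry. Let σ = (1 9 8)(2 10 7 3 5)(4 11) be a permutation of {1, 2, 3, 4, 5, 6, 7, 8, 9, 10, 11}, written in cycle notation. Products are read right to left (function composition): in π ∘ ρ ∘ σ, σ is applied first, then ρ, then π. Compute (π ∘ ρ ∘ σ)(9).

4

Apply the permutations in order: σ(9) = 8, then ρ(8) = 8, then π(8) = 4. So (π ∘ ρ ∘ σ)(9) = 4.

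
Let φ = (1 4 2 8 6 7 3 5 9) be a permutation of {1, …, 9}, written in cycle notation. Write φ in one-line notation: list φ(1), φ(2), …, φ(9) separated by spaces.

Image by image: 1↦4, 2↦8, 3↦5, 4↦2, 5↦9, 6↦7, 7↦3, 8↦6, 9↦1.
So the one-line form is 4 8 5 2 9 7 3 6 1.

4 8 5 2 9 7 3 6 1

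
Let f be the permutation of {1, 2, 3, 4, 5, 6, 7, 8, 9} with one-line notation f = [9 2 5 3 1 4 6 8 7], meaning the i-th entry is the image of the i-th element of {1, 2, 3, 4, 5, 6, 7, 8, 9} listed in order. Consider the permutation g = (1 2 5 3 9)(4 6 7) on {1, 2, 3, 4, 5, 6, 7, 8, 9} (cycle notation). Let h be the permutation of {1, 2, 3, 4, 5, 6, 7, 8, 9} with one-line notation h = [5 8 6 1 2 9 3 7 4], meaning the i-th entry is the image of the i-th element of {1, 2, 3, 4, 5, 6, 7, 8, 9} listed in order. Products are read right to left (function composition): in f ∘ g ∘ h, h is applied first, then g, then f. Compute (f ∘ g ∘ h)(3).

6

Chase 3: h(3) = 6; g(6) = 7; f(7) = 6. Hence (f ∘ g ∘ h)(3) = 6.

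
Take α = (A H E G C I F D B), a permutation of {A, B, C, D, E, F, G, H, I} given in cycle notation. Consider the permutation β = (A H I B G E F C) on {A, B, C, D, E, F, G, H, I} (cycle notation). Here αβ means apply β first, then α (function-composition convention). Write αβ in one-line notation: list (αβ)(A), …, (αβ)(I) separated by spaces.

E C H B D I G F A

(αβ)(x) = α(β(x)). Computing each image: α(β(A)) = α(H) = E, α(β(B)) = α(G) = C, α(β(C)) = α(A) = H, α(β(D)) = α(D) = B, α(β(E)) = α(F) = D, α(β(F)) = α(C) = I, α(β(G)) = α(E) = G, α(β(H)) = α(I) = F, α(β(I)) = α(B) = A.
Hence αβ = [E C H B D I G F A].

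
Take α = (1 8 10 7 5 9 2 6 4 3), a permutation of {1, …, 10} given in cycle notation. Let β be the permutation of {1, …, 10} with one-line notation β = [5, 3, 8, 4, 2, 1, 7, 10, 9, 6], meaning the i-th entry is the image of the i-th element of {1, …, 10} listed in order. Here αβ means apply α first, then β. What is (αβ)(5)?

9

First apply α: α(5) = 9, then β(9) = 9. Thus (αβ)(5) = 9.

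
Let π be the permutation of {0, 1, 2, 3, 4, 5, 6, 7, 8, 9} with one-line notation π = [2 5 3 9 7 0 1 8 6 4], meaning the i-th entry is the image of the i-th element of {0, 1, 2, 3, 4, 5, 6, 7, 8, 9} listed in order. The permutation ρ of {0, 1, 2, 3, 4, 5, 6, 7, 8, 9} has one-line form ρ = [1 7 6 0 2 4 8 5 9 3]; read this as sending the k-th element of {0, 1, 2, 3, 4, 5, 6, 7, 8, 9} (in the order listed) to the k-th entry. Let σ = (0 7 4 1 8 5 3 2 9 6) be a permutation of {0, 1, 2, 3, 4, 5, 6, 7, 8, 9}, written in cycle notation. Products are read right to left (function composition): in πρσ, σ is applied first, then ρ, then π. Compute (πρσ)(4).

(πρσ)(4) = π(ρ(σ(4))). σ(4) = 1, then ρ(1) = 7, then π(7) = 8, so the result is 8.

8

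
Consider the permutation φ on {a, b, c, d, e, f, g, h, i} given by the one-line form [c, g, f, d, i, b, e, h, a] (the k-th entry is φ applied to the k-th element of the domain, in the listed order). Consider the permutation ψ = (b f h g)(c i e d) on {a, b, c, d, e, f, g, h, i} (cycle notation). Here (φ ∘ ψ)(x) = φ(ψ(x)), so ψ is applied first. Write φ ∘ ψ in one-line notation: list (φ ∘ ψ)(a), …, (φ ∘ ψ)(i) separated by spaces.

(φ ∘ ψ)(x) = φ(ψ(x)). Computing each image: φ(ψ(a)) = φ(a) = c, φ(ψ(b)) = φ(f) = b, φ(ψ(c)) = φ(i) = a, φ(ψ(d)) = φ(c) = f, φ(ψ(e)) = φ(d) = d, φ(ψ(f)) = φ(h) = h, φ(ψ(g)) = φ(b) = g, φ(ψ(h)) = φ(g) = e, φ(ψ(i)) = φ(e) = i.
Hence φ ∘ ψ = [c b a f d h g e i].

c b a f d h g e i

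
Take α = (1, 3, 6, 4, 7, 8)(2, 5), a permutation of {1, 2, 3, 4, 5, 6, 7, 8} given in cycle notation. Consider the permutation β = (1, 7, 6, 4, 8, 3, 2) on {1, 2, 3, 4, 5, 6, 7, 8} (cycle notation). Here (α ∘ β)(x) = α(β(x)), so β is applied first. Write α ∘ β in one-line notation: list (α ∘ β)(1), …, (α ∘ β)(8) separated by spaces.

Chase each element through β then α: 1 → 7 → 8; 2 → 1 → 3; 3 → 2 → 5; 4 → 8 → 1; 5 → 5 → 2; 6 → 4 → 7; 7 → 6 → 4; 8 → 3 → 6.
So α ∘ β in one-line form is 8 3 5 1 2 7 4 6.

8 3 5 1 2 7 4 6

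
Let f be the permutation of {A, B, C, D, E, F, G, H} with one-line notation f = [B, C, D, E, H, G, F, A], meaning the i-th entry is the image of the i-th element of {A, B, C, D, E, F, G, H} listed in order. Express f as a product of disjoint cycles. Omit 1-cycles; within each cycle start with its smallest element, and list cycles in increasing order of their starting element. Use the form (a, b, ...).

(A, B, C, D, E, H)(F, G)

Iterating f from A gives A → B → C → D → E → H → A; that is the 6-cycle (A, B, C, D, E, H).
Continuing from each remaining unvisited element yields (A, B, C, D, E, H)(F, G).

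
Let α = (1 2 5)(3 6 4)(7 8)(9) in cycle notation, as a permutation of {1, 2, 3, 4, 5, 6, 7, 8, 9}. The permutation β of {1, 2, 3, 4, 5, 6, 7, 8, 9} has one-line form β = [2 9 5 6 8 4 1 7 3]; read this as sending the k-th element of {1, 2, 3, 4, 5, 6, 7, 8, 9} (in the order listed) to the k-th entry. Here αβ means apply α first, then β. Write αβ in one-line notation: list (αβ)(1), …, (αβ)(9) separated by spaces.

(αβ)(x) = β(α(x)). Computing each image: β(α(1)) = β(2) = 9, β(α(2)) = β(5) = 8, β(α(3)) = β(6) = 4, β(α(4)) = β(3) = 5, β(α(5)) = β(1) = 2, β(α(6)) = β(4) = 6, β(α(7)) = β(8) = 7, β(α(8)) = β(7) = 1, β(α(9)) = β(9) = 3.
Hence αβ = [9 8 4 5 2 6 7 1 3].

9 8 4 5 2 6 7 1 3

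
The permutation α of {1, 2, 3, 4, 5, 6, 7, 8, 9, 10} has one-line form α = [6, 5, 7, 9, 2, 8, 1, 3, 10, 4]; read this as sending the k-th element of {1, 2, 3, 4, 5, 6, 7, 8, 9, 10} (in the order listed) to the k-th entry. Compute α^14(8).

Tracing 8 → 3 → … returns to 8 after 5 steps, so 8 lies in a 5-cycle (1, 6, 8, 3, 7).
On a 5-cycle, α^5 is the identity, so α^14 = α^4 there (14 ≡ 4 mod 5).
Advancing 4 steps from 8: 8 → 3 → 7 → 1 → 6.

6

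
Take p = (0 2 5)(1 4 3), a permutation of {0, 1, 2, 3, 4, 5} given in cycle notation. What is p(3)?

Within (1 4 3), 3 ↦ 1.

1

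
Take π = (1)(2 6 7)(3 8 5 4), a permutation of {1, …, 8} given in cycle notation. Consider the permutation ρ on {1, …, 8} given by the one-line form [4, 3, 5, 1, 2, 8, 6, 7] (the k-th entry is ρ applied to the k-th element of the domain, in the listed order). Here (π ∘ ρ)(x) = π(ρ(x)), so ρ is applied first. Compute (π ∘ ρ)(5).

6

First apply ρ: ρ(5) = 2, then π(2) = 6. Thus (π ∘ ρ)(5) = 6.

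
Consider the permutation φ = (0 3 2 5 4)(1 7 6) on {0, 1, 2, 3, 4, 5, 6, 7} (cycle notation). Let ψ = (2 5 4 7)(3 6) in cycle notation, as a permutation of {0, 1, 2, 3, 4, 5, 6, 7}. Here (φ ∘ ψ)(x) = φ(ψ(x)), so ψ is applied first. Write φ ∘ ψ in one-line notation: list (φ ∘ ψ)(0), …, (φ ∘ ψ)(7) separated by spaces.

For each element, apply ψ then φ: 0 → 0 → 3; 1 → 1 → 7; 2 → 5 → 4; 3 → 6 → 1; 4 → 7 → 6; 5 → 4 → 0; 6 → 3 → 2; 7 → 2 → 5.
Collecting the images, φ ∘ ψ = [3 7 4 1 6 0 2 5].

3 7 4 1 6 0 2 5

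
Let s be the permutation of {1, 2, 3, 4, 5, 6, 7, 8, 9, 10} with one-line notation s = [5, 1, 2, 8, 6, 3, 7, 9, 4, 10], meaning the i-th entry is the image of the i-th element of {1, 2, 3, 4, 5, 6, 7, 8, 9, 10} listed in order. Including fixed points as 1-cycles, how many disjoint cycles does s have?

4

The cycle decomposition is (1, 5, 6, 3, 2)(4, 8, 9)(7)(10), which has 4 cycles (counting 1-cycles).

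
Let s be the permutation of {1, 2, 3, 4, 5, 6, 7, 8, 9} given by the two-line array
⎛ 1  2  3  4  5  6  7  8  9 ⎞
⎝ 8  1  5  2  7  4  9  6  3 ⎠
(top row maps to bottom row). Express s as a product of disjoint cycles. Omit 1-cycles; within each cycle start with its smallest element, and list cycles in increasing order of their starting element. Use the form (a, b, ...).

(1, 8, 6, 4, 2)(3, 5, 7, 9)

From 1: 1 → 8 → 6 → 4 → 2 → 1, closing the cycle (1, 8, 6, 4, 2).
Continuing from each remaining unvisited element yields (1, 8, 6, 4, 2)(3, 5, 7, 9).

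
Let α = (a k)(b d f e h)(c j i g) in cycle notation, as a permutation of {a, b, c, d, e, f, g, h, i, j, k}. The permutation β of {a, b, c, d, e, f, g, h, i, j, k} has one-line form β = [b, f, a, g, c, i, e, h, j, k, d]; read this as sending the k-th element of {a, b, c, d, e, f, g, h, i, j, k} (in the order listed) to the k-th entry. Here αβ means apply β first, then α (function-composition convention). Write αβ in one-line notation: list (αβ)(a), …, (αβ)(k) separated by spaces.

d e k c j g h b i a f

Chase each element through β then α: a → b → d; b → f → e; c → a → k; d → g → c; e → c → j; f → i → g; g → e → h; h → h → b; i → j → i; j → k → a; k → d → f.
Collecting the images, αβ = [d e k c j g h b i a f].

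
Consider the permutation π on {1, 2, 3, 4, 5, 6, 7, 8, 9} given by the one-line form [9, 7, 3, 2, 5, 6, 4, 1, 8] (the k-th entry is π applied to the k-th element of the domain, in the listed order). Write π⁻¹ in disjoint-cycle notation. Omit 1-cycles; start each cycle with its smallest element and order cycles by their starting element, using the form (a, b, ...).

First write π in disjoint cycles: (1, 9, 8)(2, 7, 4).
Reversing each cycle (and rotating so the smallest element leads) gives π⁻¹ = (1, 8, 9)(2, 4, 7).

(1, 8, 9)(2, 4, 7)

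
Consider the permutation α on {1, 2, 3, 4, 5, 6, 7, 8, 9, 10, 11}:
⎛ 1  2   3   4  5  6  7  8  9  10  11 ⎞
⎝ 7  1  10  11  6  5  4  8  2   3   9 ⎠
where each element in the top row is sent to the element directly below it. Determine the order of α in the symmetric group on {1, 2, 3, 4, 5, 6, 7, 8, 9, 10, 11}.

6

Decomposing into disjoint cycles gives cycle lengths 6, 2, 2, 1.
Since disjoint cycles commute, ord(α) = lcm(6, 2, 2) = 6.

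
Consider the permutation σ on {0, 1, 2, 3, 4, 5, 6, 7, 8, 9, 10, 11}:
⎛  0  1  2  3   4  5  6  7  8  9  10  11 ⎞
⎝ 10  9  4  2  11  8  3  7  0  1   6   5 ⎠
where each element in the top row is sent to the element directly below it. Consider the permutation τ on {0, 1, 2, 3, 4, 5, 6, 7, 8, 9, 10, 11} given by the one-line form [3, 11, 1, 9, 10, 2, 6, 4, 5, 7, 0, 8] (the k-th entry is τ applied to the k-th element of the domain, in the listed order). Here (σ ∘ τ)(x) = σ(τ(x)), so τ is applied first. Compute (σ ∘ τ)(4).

6

τ(4) = 10, then σ(10) = 6; composing gives (σ ∘ τ)(4) = 6.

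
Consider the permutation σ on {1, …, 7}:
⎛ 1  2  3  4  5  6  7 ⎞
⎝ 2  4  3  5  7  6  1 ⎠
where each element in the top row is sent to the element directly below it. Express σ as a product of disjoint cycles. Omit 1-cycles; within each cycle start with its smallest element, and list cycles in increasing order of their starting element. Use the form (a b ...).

From 1: 1 → 2 → 4 → 5 → 7 → 1, closing the cycle (1 2 4 5 7).
Continuing from each remaining unvisited element yields (1 2 4 5 7).

(1 2 4 5 7)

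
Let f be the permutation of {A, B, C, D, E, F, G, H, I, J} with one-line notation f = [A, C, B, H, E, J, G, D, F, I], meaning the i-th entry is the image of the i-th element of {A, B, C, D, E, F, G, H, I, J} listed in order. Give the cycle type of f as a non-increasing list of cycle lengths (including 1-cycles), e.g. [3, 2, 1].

[3, 2, 2, 1, 1, 1]

The disjoint cycles are (A)(B C)(D H)(E)(F J I)(G), with lengths 3, 2, 2, 1, 1, 1 in non-increasing order.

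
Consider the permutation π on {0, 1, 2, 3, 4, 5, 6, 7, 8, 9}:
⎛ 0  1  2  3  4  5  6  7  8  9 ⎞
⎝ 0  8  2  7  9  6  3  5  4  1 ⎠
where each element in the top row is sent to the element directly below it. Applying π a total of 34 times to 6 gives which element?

Tracing 6 → 3 → … returns to 6 after 4 steps, so 6 lies in a 4-cycle (3 7 5 6).
Since the cycle has length 4, π^34 acts on it the same as π^2 (34 mod 4 = 2).
Stepping 2 places around the cycle: 6 → 3 → 7.

7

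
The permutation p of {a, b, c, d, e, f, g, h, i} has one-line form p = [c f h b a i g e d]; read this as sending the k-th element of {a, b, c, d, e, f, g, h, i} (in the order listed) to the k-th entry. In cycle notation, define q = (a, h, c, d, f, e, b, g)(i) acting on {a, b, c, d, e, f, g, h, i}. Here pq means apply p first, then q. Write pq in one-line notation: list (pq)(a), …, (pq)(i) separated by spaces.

(pq)(x) = q(p(x)). Computing each image: q(p(a)) = q(c) = d, q(p(b)) = q(f) = e, q(p(c)) = q(h) = c, q(p(d)) = q(b) = g, q(p(e)) = q(a) = h, q(p(f)) = q(i) = i, q(p(g)) = q(g) = a, q(p(h)) = q(e) = b, q(p(i)) = q(d) = f.
Hence pq = [d e c g h i a b f].

d e c g h i a b f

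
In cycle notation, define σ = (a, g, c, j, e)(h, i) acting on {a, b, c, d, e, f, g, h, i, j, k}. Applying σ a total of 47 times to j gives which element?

j lies in the 5-cycle (a, g, c, j, e).
Since the cycle has length 5, σ^47 acts on it the same as σ^2 (47 mod 5 = 2).
Stepping 2 places around the cycle: j → e → a.

a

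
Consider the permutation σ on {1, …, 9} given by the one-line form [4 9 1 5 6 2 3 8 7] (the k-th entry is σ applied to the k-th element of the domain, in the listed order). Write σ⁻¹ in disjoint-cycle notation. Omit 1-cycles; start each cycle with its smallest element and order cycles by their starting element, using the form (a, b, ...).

(1, 3, 7, 9, 2, 6, 5, 4)

The cycle decomposition of σ is (1, 4, 5, 6, 2, 9, 7, 3).
The inverse reverses every cycle; in canonical form, σ⁻¹ = (1, 3, 7, 9, 2, 6, 5, 4).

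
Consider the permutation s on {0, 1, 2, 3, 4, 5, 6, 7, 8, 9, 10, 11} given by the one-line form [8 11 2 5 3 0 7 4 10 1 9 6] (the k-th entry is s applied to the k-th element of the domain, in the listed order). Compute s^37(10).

Tracing 10 → 9 → … returns to 10 after 11 steps, so 10 lies in an 11-cycle (0 8 10 9 1 11 6 7 4 3 5).
Powers repeat with period 11 on this cycle, and 37 mod 11 = 4, so s^37(10) = s^4(10).
Advancing 4 steps from 10: 10 → 9 → 1 → 11 → 6.

6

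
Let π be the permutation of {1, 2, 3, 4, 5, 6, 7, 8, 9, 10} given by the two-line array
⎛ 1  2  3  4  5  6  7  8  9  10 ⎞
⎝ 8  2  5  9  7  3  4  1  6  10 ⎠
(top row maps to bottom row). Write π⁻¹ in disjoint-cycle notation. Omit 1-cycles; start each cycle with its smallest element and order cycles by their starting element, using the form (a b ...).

(1 8)(3 6 9 4 7 5)

First write π in disjoint cycles: (1 8)(3 5 7 4 9 6).
Reversing each cycle (and rotating so the smallest element leads) gives π⁻¹ = (1 8)(3 6 9 4 7 5).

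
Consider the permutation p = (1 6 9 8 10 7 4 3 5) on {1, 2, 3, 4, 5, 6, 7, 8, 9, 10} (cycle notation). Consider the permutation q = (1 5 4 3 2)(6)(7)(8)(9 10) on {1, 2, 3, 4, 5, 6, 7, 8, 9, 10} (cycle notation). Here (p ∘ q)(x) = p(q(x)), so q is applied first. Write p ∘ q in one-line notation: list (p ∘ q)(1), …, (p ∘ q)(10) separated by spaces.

1 6 2 5 3 9 4 10 7 8

Chase each element through q then p: 1 → 5 → 1; 2 → 1 → 6; 3 → 2 → 2; 4 → 3 → 5; 5 → 4 → 3; 6 → 6 → 9; 7 → 7 → 4; 8 → 8 → 10; 9 → 10 → 7; 10 → 9 → 8.
Collecting the images, p ∘ q = [1 6 2 5 3 9 4 10 7 8].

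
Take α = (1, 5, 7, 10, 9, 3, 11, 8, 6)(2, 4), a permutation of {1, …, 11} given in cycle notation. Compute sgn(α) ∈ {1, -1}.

The cycle lengths are 9, 2.
A cycle is odd iff its length is even; α has 1 even-length cycle, so sgn(α) = (−1)^1 and α is odd.

-1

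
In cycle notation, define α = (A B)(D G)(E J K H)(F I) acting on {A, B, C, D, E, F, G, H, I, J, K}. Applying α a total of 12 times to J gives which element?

J lies in the 4-cycle (E J K H).
On a 4-cycle, α^4 is the identity, so α^12 = α^0 there (12 ≡ 0 mod 4).
So α^12(J) = J.

J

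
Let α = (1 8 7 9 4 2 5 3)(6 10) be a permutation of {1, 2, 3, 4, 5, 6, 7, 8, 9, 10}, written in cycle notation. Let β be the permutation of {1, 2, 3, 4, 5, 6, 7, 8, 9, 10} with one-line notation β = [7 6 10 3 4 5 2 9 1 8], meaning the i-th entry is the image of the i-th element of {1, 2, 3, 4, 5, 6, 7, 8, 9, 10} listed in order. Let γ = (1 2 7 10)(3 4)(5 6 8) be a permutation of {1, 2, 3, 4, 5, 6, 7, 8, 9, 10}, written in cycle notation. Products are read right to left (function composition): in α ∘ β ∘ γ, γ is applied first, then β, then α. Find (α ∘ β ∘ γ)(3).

Chase 3: γ(3) = 4; β(4) = 3; α(3) = 1. Hence (α ∘ β ∘ γ)(3) = 1.

1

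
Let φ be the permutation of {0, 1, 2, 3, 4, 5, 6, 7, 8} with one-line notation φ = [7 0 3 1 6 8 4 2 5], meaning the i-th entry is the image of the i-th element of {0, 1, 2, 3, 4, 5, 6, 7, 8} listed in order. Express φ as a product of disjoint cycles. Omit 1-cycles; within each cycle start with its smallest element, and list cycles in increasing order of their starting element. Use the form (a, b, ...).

(0, 7, 2, 3, 1)(4, 6)(5, 8)

Start at 0 and follow images: 0 → 7 → 2 → 3 → 1 → 0, giving the cycle (0, 7, 2, 3, 1).
Continuing from each remaining unvisited element yields (0, 7, 2, 3, 1)(4, 6)(5, 8).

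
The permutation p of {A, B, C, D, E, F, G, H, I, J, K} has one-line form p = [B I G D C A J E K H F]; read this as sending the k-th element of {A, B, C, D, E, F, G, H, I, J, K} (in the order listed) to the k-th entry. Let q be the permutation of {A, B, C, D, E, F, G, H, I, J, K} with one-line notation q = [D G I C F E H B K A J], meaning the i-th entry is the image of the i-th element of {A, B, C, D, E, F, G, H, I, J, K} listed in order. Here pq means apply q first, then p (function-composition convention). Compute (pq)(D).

G

First apply q: q(D) = C, then p(C) = G. Thus (pq)(D) = G.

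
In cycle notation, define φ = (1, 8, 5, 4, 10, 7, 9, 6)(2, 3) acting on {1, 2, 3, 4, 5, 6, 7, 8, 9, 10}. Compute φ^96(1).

1 lies in the 8-cycle (1, 8, 5, 4, 10, 7, 9, 6).
On an 8-cycle, φ^8 is the identity, so φ^96 = φ^0 there (96 ≡ 0 mod 8).
So φ^96(1) = 1.

1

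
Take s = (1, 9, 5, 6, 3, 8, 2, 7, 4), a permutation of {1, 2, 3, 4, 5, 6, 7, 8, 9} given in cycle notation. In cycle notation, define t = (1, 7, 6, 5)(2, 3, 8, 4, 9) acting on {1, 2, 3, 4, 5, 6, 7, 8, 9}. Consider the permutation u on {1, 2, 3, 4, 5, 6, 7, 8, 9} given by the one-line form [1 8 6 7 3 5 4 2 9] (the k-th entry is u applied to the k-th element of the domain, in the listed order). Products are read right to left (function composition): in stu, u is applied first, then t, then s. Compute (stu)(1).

(stu)(1) = s(t(u(1))). u(1) = 1, then t(1) = 7, then s(7) = 4, so the result is 4.

4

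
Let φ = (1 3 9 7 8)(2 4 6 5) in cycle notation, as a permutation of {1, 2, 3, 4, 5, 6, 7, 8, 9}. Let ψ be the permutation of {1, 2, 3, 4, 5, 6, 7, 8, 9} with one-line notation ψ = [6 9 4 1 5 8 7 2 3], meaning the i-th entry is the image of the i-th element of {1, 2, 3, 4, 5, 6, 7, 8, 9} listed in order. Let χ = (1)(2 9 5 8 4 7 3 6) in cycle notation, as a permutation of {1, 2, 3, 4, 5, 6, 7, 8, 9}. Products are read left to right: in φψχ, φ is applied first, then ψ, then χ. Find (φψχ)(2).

1

Chase 2: φ(2) = 4; ψ(4) = 1; χ(1) = 1. Hence (φψχ)(2) = 1.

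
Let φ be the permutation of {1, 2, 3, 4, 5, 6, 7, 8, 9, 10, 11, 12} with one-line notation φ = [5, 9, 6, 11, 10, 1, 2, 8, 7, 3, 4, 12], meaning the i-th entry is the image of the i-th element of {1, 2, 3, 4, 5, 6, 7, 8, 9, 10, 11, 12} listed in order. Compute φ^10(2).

Tracing 2 → 9 → … returns to 2 after 3 steps, so 2 lies in a 3-cycle (2 9 7).
Since the cycle has length 3, φ^10 acts on it the same as φ^1 (10 mod 3 = 1).
Advancing 1 step from 2: 2 → 9.

9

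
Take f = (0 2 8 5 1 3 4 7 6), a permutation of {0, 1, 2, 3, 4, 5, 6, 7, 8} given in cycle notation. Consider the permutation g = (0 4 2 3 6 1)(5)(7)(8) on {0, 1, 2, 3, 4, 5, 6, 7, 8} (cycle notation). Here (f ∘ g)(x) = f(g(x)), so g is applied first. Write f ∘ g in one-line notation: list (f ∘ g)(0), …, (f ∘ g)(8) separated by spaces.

7 2 4 0 8 1 3 6 5

For each element, apply g then f: 0 → 4 → 7; 1 → 0 → 2; 2 → 3 → 4; 3 → 6 → 0; 4 → 2 → 8; 5 → 5 → 1; 6 → 1 → 3; 7 → 7 → 6; 8 → 8 → 5.
Collecting the images, f ∘ g = [7 2 4 0 8 1 3 6 5].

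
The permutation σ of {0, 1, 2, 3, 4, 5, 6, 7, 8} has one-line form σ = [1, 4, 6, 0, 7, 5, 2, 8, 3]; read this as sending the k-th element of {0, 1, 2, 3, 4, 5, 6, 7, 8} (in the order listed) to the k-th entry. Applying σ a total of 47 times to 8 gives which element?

Tracing 8 → 3 → … returns to 8 after 6 steps, so 8 lies in a 6-cycle (0 1 4 7 8 3).
Powers repeat with period 6 on this cycle, and 47 mod 6 = 5, so σ^47(8) = σ^5(8).
Stepping 5 places around the cycle: 8 → 3 → 0 → 1 → 4 → 7.

7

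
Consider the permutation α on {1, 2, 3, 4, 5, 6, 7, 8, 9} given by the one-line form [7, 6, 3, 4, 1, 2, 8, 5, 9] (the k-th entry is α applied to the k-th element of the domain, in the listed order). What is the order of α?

4

Decomposing into disjoint cycles gives cycle lengths 4, 2, 1, 1, 1.
The order of α is the least common multiple of its cycle lengths: lcm(4, 2) = 4.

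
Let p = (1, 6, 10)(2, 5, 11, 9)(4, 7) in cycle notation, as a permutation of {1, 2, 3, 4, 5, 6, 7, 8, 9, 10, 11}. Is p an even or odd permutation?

The cycle lengths are 4, 3, 2, 1, 1.
A cycle of length ℓ contributes ℓ−1 transpositions, so p is a product of 3 + 2 + 1 = 6 transpositions — even.

even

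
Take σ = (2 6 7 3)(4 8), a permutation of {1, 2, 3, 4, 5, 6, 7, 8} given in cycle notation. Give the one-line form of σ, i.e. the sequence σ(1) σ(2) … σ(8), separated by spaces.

1 6 2 8 5 7 3 4

Each element maps to the next entry in its cycle (wrapping to the front): 1↦1, 2↦6, 3↦2, 4↦8, 5↦5, 6↦7, 7↦3, 8↦4.
So the one-line form is 1 6 2 8 5 7 3 4.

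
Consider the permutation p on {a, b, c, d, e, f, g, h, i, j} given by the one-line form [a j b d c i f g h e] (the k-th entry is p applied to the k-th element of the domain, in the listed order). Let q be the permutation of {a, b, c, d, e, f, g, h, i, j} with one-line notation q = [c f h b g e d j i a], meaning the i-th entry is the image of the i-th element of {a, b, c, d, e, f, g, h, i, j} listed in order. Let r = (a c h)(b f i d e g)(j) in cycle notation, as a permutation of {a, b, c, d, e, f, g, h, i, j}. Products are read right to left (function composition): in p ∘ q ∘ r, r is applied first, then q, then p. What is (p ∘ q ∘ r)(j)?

a

Chase j: r(j) = j; q(j) = a; p(a) = a. Hence (p ∘ q ∘ r)(j) = a.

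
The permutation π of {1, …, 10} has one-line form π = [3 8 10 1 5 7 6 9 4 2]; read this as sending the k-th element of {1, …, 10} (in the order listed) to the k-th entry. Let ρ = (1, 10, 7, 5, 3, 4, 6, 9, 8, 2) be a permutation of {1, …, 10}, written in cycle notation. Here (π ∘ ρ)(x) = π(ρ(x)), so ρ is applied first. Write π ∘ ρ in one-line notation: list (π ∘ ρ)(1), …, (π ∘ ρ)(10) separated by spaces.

2 3 1 7 10 4 5 8 9 6

Chase each element through ρ then π: 1 → 10 → 2; 2 → 1 → 3; 3 → 4 → 1; 4 → 6 → 7; 5 → 3 → 10; 6 → 9 → 4; 7 → 5 → 5; 8 → 2 → 8; 9 → 8 → 9; 10 → 7 → 6.
Collecting the images, π ∘ ρ = [2 3 1 7 10 4 5 8 9 6].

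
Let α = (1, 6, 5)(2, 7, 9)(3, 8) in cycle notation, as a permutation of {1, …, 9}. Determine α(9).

2

Within (2, 7, 9), 9 ↦ 2.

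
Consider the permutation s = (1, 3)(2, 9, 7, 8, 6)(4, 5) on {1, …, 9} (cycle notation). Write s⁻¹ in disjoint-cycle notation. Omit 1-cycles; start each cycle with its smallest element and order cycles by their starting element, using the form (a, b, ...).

(1, 3)(2, 6, 8, 7, 9)(4, 5)

Inverting a permutation written in cycle notation just reverses the order within every cycle.
After reversing and putting each cycle's least element first, s⁻¹ = (1, 3)(2, 6, 8, 7, 9)(4, 5).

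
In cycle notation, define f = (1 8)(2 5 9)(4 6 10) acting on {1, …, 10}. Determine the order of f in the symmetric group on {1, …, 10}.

The disjoint cycles have lengths 3, 3, 2, 1, 1.
The order of f is the least common multiple of its cycle lengths: lcm(3, 3, 2) = 6.

6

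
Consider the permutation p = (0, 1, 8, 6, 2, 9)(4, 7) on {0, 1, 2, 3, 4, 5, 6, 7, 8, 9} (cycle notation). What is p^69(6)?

0

6 lies in the 6-cycle (0, 1, 8, 6, 2, 9).
On a 6-cycle, p^6 is the identity, so p^69 = p^3 there (69 ≡ 3 mod 6).
Stepping 3 places around the cycle: 6 → 2 → 9 → 0.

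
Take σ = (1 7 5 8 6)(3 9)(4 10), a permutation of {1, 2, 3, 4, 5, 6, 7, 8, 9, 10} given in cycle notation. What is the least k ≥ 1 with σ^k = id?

The disjoint cycles have lengths 5, 2, 2, 1.
The order is lcm(5, 2, 2) = 10.

10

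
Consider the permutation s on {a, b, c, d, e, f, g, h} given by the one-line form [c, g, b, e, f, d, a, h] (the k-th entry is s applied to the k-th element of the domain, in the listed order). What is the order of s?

12

The disjoint-cycle form of s has cycle lengths 4, 3, 1.
The order of s is the least common multiple of its cycle lengths: lcm(4, 3) = 12.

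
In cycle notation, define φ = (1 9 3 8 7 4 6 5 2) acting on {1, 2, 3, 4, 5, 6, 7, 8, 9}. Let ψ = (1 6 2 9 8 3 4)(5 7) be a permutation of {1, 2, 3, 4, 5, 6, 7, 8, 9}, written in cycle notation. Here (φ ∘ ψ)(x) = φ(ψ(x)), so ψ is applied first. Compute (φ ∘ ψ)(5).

(φ ∘ ψ)(5) = φ(ψ(5)). ψ(5) = 7, then φ(7) = 4. So (φ ∘ ψ)(5) = 4.

4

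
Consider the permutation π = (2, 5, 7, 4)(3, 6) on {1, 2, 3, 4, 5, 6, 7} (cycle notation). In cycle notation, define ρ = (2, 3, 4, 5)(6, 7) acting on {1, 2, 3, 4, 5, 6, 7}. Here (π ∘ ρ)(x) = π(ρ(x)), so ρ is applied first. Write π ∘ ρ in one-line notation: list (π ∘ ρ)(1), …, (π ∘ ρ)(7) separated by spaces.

Chase each element through ρ then π: 1 → 1 → 1; 2 → 3 → 6; 3 → 4 → 2; 4 → 5 → 7; 5 → 2 → 5; 6 → 7 → 4; 7 → 6 → 3.
So π ∘ ρ in one-line form is 1 6 2 7 5 4 3.

1 6 2 7 5 4 3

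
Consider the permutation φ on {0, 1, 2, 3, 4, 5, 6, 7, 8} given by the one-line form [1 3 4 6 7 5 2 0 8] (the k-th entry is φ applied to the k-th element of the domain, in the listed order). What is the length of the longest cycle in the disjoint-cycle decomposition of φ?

7

Decomposing into disjoint cycles gives (0, 1, 3, 6, 2, 4, 7); the longest has length 7.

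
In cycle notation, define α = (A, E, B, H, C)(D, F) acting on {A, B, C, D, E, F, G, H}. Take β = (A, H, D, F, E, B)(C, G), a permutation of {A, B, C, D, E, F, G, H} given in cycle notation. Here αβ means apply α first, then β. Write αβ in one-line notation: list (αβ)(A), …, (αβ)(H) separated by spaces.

For each element, apply α then β: A → E → B; B → H → D; C → A → H; D → F → E; E → B → A; F → D → F; G → G → C; H → C → G.
Collecting the images, αβ = [B D H E A F C G].

B D H E A F C G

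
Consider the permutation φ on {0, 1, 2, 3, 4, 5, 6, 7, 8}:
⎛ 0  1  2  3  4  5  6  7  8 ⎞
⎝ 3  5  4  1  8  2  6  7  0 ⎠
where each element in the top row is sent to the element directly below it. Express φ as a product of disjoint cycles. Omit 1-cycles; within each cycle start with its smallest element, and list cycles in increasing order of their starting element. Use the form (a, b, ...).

(0, 3, 1, 5, 2, 4, 8)

From 0: 0 → 3 → 1 → 5 → 2 → 4 → 8 → 0, closing the cycle (0, 3, 1, 5, 2, 4, 8).
Repeating from the next unused element and collecting all non-trivial cycles gives (0, 3, 1, 5, 2, 4, 8).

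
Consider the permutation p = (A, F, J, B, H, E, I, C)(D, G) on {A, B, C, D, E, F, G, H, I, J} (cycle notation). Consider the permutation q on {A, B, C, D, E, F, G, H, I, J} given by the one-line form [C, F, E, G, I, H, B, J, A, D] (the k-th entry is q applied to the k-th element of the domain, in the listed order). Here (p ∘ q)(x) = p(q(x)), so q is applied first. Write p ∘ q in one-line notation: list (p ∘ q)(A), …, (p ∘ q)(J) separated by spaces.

Chase each element through q then p: A → C → A; B → F → J; C → E → I; D → G → D; E → I → C; F → H → E; G → B → H; H → J → B; I → A → F; J → D → G.
Collecting the images, p ∘ q = [A J I D C E H B F G].

A J I D C E H B F G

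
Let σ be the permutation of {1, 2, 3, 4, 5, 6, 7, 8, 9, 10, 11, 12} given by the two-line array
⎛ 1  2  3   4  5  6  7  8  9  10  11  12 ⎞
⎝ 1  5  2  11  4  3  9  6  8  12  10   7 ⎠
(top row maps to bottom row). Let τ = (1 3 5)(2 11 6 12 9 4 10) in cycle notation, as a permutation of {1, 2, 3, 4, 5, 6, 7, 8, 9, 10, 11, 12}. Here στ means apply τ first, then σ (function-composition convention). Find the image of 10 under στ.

τ(10) = 2, then σ(2) = 5; composing gives (στ)(10) = 5.

5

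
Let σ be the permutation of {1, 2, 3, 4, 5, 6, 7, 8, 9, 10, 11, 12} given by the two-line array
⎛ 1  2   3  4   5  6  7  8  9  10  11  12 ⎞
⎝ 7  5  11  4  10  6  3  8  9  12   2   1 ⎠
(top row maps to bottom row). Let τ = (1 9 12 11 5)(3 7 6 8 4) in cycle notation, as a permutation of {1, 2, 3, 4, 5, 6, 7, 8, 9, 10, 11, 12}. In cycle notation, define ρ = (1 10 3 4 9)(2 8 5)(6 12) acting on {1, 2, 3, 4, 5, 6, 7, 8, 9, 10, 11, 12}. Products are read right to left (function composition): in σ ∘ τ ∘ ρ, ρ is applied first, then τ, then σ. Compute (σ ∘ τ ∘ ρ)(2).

4

(σ ∘ τ ∘ ρ)(2) = σ(τ(ρ(2))). ρ(2) = 8, then τ(8) = 4, then σ(4) = 4, so the result is 4.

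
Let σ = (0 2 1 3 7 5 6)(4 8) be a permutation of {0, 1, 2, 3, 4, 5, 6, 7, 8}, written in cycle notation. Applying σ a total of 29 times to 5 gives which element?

5 lies in the 7-cycle (0 2 1 3 7 5 6).
On a 7-cycle, σ^7 is the identity, so σ^29 = σ^1 there (29 ≡ 1 mod 7).
Advancing 1 step from 5: 5 → 6.

6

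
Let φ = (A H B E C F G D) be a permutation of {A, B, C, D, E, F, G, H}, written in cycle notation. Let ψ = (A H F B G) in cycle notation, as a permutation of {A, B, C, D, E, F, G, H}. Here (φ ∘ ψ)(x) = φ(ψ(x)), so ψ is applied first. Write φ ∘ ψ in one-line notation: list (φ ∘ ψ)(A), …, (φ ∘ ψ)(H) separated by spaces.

B D F A C E H G

(φ ∘ ψ)(x) = φ(ψ(x)). Computing each image: φ(ψ(A)) = φ(H) = B, φ(ψ(B)) = φ(G) = D, φ(ψ(C)) = φ(C) = F, φ(ψ(D)) = φ(D) = A, φ(ψ(E)) = φ(E) = C, φ(ψ(F)) = φ(B) = E, φ(ψ(G)) = φ(A) = H, φ(ψ(H)) = φ(F) = G.
Hence φ ∘ ψ = [B D F A C E H G].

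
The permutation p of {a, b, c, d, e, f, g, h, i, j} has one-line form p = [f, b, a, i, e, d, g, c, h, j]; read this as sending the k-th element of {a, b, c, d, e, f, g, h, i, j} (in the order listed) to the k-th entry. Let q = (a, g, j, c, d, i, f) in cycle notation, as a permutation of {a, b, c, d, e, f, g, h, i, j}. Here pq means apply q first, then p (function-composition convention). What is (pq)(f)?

First apply q: q(f) = a, then p(a) = f. Thus (pq)(f) = f.

f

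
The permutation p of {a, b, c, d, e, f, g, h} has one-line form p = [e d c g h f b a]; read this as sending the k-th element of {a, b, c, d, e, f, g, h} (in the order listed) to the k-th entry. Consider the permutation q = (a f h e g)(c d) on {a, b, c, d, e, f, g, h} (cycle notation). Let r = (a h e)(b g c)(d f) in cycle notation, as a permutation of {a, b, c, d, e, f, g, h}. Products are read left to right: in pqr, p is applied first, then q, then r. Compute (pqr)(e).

a

Apply the permutations in order: p(e) = h, then q(h) = e, then r(e) = a. So (pqr)(e) = a.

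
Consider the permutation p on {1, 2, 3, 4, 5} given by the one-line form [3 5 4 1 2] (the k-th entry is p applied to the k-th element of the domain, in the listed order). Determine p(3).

3 is element number 3 of the domain, and entry number 3 of the one-line form is 4, so p(3) = 4.

4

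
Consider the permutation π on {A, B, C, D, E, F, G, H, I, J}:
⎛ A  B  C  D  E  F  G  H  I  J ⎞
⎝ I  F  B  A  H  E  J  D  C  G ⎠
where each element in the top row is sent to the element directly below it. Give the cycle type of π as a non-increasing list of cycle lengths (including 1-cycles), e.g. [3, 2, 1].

[8, 2]

The disjoint cycles are (A I C B F E H D)(G J), with lengths 8, 2 in non-increasing order.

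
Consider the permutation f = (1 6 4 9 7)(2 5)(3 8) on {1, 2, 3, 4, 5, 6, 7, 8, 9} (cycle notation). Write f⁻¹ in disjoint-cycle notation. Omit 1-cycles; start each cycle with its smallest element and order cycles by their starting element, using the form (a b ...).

If f sends a → b within a cycle, f⁻¹ sends b → a; equivalently, reverse each cycle.
Reversing each cycle of f and rotating so the smallest element leads gives (1 7 9 4 6)(2 5)(3 8).

(1 7 9 4 6)(2 5)(3 8)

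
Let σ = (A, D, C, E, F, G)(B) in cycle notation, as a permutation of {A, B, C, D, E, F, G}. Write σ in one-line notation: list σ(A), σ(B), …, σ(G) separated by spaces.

D B E C F G A

Each element maps to the next entry in its cycle (wrapping to the front): A↦D, B↦B, C↦E, D↦C, E↦F, F↦G, G↦A.
Listing these in domain order gives D B E C F G A.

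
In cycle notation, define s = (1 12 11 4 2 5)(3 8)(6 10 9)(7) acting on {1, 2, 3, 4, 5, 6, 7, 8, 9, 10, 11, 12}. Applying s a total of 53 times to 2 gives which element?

2 lies in the 6-cycle (1 12 11 4 2 5).
On a 6-cycle, s^6 is the identity, so s^53 = s^5 there (53 ≡ 5 mod 6).
Advancing 5 steps from 2: 2 → 5 → 1 → 12 → 11 → 4.

4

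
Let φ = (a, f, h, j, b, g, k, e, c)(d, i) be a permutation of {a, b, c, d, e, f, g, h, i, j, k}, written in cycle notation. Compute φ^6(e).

e lies in the 9-cycle (a, f, h, j, b, g, k, e, c).
Advancing 6 steps from e: e → c → a → f → h → j → b.

b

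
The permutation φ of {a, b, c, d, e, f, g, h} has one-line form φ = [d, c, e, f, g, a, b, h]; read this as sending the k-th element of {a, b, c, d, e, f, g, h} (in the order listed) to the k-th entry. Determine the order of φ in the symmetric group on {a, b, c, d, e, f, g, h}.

12

Writing φ as disjoint cycles, the cycle lengths are 4, 3, 1.
The order of φ is the least common multiple of its cycle lengths: lcm(4, 3) = 12.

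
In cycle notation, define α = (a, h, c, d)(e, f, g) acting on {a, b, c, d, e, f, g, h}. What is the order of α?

The cycle type of α is (4, 3, 1).
The order is lcm(4, 3) = 12.

12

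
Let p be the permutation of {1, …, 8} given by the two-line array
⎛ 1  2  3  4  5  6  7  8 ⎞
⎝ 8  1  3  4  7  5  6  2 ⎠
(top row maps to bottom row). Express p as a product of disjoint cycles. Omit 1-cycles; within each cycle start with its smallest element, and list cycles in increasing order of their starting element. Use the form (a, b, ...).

Iterating p from 1 gives 1 → 8 → 2 → 1; that is the 3-cycle (1, 8, 2).
Repeating from the next unused element and collecting all non-trivial cycles gives (1, 8, 2)(5, 7, 6).

(1, 8, 2)(5, 7, 6)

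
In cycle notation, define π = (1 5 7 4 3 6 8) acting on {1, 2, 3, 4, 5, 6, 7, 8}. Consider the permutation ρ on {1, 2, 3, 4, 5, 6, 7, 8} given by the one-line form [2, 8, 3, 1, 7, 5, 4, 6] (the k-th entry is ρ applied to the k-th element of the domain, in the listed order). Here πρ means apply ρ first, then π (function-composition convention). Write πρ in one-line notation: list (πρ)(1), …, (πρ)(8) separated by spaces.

Chase each element through ρ then π: 1 → 2 → 2; 2 → 8 → 1; 3 → 3 → 6; 4 → 1 → 5; 5 → 7 → 4; 6 → 5 → 7; 7 → 4 → 3; 8 → 6 → 8.
Collecting the images, πρ = [2 1 6 5 4 7 3 8].

2 1 6 5 4 7 3 8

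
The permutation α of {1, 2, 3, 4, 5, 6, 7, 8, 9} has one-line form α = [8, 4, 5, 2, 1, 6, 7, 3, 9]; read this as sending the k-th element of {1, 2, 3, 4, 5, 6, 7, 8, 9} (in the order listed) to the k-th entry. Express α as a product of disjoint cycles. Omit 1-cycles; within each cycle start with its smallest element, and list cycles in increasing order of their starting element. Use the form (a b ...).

From 1: 1 → 8 → 3 → 5 → 1, closing the cycle (1 8 3 5).
Repeating from the next unused element and collecting all non-trivial cycles gives (1 8 3 5)(2 4).

(1 8 3 5)(2 4)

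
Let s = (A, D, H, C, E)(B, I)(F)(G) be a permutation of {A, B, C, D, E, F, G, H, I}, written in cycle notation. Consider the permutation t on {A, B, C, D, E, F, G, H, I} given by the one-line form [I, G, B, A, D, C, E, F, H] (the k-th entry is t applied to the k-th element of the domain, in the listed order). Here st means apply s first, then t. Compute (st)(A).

(st)(A) = t(s(A)). s(A) = D, then t(D) = A. So (st)(A) = A.

A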